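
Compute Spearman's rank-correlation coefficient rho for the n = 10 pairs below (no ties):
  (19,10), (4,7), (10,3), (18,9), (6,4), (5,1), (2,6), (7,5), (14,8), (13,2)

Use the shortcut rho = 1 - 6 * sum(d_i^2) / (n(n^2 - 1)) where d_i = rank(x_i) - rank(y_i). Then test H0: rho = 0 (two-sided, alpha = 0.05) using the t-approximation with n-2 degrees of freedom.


Step 1: Rank x and y separately (midranks; no ties here).
rank(x): 19->10, 4->2, 10->6, 18->9, 6->4, 5->3, 2->1, 7->5, 14->8, 13->7
rank(y): 10->10, 7->7, 3->3, 9->9, 4->4, 1->1, 6->6, 5->5, 8->8, 2->2
Step 2: d_i = R_x(i) - R_y(i); compute d_i^2.
  (10-10)^2=0, (2-7)^2=25, (6-3)^2=9, (9-9)^2=0, (4-4)^2=0, (3-1)^2=4, (1-6)^2=25, (5-5)^2=0, (8-8)^2=0, (7-2)^2=25
sum(d^2) = 88.
Step 3: rho = 1 - 6*88 / (10*(10^2 - 1)) = 1 - 528/990 = 0.466667.
Step 4: Under H0, t = rho * sqrt((n-2)/(1-rho^2)) = 1.4924 ~ t(8).
Step 5: Two-sided p-value from the t-distribution with 8 df = 0.173939.
Step 6: alpha = 0.05. fail to reject H0.

rho = 0.4667, p = 0.173939, fail to reject H0 at alpha = 0.05.


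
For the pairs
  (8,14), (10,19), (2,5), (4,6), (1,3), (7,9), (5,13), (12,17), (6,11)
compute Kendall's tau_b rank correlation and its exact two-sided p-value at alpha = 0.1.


Step 1: Enumerate the 36 unordered pairs (i,j) with i<j and classify each by sign(x_j-x_i) * sign(y_j-y_i).
  (1,2):dx=+2,dy=+5->C; (1,3):dx=-6,dy=-9->C; (1,4):dx=-4,dy=-8->C; (1,5):dx=-7,dy=-11->C
  (1,6):dx=-1,dy=-5->C; (1,7):dx=-3,dy=-1->C; (1,8):dx=+4,dy=+3->C; (1,9):dx=-2,dy=-3->C
  (2,3):dx=-8,dy=-14->C; (2,4):dx=-6,dy=-13->C; (2,5):dx=-9,dy=-16->C; (2,6):dx=-3,dy=-10->C
  (2,7):dx=-5,dy=-6->C; (2,8):dx=+2,dy=-2->D; (2,9):dx=-4,dy=-8->C; (3,4):dx=+2,dy=+1->C
  (3,5):dx=-1,dy=-2->C; (3,6):dx=+5,dy=+4->C; (3,7):dx=+3,dy=+8->C; (3,8):dx=+10,dy=+12->C
  (3,9):dx=+4,dy=+6->C; (4,5):dx=-3,dy=-3->C; (4,6):dx=+3,dy=+3->C; (4,7):dx=+1,dy=+7->C
  (4,8):dx=+8,dy=+11->C; (4,9):dx=+2,dy=+5->C; (5,6):dx=+6,dy=+6->C; (5,7):dx=+4,dy=+10->C
  (5,8):dx=+11,dy=+14->C; (5,9):dx=+5,dy=+8->C; (6,7):dx=-2,dy=+4->D; (6,8):dx=+5,dy=+8->C
  (6,9):dx=-1,dy=+2->D; (7,8):dx=+7,dy=+4->C; (7,9):dx=+1,dy=-2->D; (8,9):dx=-6,dy=-6->C
Step 2: C = 32, D = 4, total pairs = 36.
Step 3: tau = (C - D)/(n(n-1)/2) = (32 - 4)/36 = 0.777778.
Step 4: Exact two-sided p-value (enumerate n! = 362880 permutations of y under H0): p = 0.002425.
Step 5: alpha = 0.1. reject H0.

tau_b = 0.7778 (C=32, D=4), p = 0.002425, reject H0.


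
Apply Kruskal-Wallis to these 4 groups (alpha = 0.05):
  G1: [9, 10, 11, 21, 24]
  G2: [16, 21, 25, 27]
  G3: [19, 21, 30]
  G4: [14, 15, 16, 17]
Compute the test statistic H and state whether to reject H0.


Step 1: Combine all N = 16 observations and assign midranks.
sorted (value, group, rank): (9,G1,1), (10,G1,2), (11,G1,3), (14,G4,4), (15,G4,5), (16,G2,6.5), (16,G4,6.5), (17,G4,8), (19,G3,9), (21,G1,11), (21,G2,11), (21,G3,11), (24,G1,13), (25,G2,14), (27,G2,15), (30,G3,16)
Step 2: Sum ranks within each group.
R_1 = 30 (n_1 = 5)
R_2 = 46.5 (n_2 = 4)
R_3 = 36 (n_3 = 3)
R_4 = 23.5 (n_4 = 4)
Step 3: H = 12/(N(N+1)) * sum(R_i^2/n_i) - 3(N+1)
     = 12/(16*17) * (30^2/5 + 46.5^2/4 + 36^2/3 + 23.5^2/4) - 3*17
     = 0.044118 * 1290.62 - 51
     = 5.939338.
Step 4: Ties present; correction factor C = 1 - 30/(16^3 - 16) = 0.992647. Corrected H = 5.939338 / 0.992647 = 5.983333.
Step 5: Under H0, H ~ chi^2(3); p-value = 0.112424.
Step 6: alpha = 0.05. fail to reject H0.

H = 5.9833, df = 3, p = 0.112424, fail to reject H0.


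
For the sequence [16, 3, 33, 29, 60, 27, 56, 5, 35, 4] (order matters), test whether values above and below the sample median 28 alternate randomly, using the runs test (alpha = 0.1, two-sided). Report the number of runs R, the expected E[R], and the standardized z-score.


Step 1: Compute median = 28; label A = above, B = below.
Labels in order: BBAAABABAB  (n_A = 5, n_B = 5)
Step 2: Count runs R = 7.
Step 3: Under H0 (random ordering), E[R] = 2*n_A*n_B/(n_A+n_B) + 1 = 2*5*5/10 + 1 = 6.0000.
        Var[R] = 2*n_A*n_B*(2*n_A*n_B - n_A - n_B) / ((n_A+n_B)^2 * (n_A+n_B-1)) = 2000/900 = 2.2222.
        SD[R] = 1.4907.
Step 4: Continuity-corrected z = (R - 0.5 - E[R]) / SD[R] = (7 - 0.5 - 6.0000) / 1.4907 = 0.3354.
Step 5: Two-sided p-value via normal approximation = 2*(1 - Phi(|z|)) = 0.737316.
Step 6: alpha = 0.1. fail to reject H0.

R = 7, z = 0.3354, p = 0.737316, fail to reject H0.


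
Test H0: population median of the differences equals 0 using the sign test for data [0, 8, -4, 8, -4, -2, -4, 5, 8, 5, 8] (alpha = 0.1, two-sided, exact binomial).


Step 1: Discard zero differences. Original n = 11; n_eff = number of nonzero differences = 10.
Nonzero differences (with sign): +8, -4, +8, -4, -2, -4, +5, +8, +5, +8
Step 2: Count signs: positive = 6, negative = 4.
Step 3: Under H0: P(positive) = 0.5, so the number of positives S ~ Bin(10, 0.5).
Step 4: Two-sided exact p-value = sum of Bin(10,0.5) probabilities at or below the observed probability = 0.753906.
Step 5: alpha = 0.1. fail to reject H0.

n_eff = 10, pos = 6, neg = 4, p = 0.753906, fail to reject H0.


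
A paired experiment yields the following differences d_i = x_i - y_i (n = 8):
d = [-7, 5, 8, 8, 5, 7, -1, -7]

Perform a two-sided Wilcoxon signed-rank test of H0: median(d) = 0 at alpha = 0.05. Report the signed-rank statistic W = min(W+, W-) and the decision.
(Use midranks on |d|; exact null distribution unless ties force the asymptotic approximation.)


Step 1: Drop any zero differences (none here) and take |d_i|.
|d| = [7, 5, 8, 8, 5, 7, 1, 7]
Step 2: Midrank |d_i| (ties get averaged ranks).
ranks: |7|->5, |5|->2.5, |8|->7.5, |8|->7.5, |5|->2.5, |7|->5, |1|->1, |7|->5
Step 3: Attach original signs; sum ranks with positive sign and with negative sign.
W+ = 2.5 + 7.5 + 7.5 + 2.5 + 5 = 25
W- = 5 + 1 + 5 = 11
(Check: W+ + W- = 36 should equal n(n+1)/2 = 36.)
Step 4: Test statistic W = min(W+, W-) = 11.
Step 5: Ties in |d|, so use the tie-corrected normal approximation.
        E[W] = n(n+1)/4 = 8*9/4 = 18.
        Tie groups: |d|=5 (t=2), |d|=7 (t=3), |d|=8 (t=2); sum(t^3 - t) = 36.
        Var[W] = n(n+1)(2n+1)/24 - sum(t^3-t)/48 = 1224/24 - 36/48 = 50.25.
        z = (W - E[W]) / sqrt(Var[W]) = (11 - 18) / 7.0887 = -0.9875.
        Two-sided p = 2*Phi(z) = 0.323405.
Step 6: alpha = 0.05. fail to reject H0.

W+ = 25, W- = 11, W = min = 11, p = 0.323405, fail to reject H0.


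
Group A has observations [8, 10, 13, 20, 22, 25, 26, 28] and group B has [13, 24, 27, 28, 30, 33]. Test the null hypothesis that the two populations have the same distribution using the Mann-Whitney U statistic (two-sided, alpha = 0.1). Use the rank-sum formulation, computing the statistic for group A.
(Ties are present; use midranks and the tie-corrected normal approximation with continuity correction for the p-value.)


Step 1: Combine and sort all 14 observations; assign midranks.
sorted (value, group): (8,X), (10,X), (13,X), (13,Y), (20,X), (22,X), (24,Y), (25,X), (26,X), (27,Y), (28,X), (28,Y), (30,Y), (33,Y)
ranks: 8->1, 10->2, 13->3.5, 13->3.5, 20->5, 22->6, 24->7, 25->8, 26->9, 27->10, 28->11.5, 28->11.5, 30->13, 33->14
Step 2: Rank sum for X: R1 = 1 + 2 + 3.5 + 5 + 6 + 8 + 9 + 11.5 = 46.
Step 3: U_X = R1 - n1(n1+1)/2 = 46 - 8*9/2 = 46 - 36 = 10.
       U_Y = n1*n2 - U_X = 48 - 10 = 38.
Step 4: Ties are present, so use the tie-corrected normal approximation (with continuity correction) for the p-value.
Step 5: p-value = 0.080692; compare to alpha = 0.1. reject H0.

U_X = 10, p = 0.080692, reject H0 at alpha = 0.1.


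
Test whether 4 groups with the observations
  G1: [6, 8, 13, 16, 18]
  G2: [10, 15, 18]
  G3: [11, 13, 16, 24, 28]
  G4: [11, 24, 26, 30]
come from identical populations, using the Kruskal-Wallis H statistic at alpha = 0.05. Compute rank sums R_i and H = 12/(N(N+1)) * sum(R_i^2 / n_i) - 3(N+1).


Step 1: Combine all N = 17 observations and assign midranks.
sorted (value, group, rank): (6,G1,1), (8,G1,2), (10,G2,3), (11,G3,4.5), (11,G4,4.5), (13,G1,6.5), (13,G3,6.5), (15,G2,8), (16,G1,9.5), (16,G3,9.5), (18,G1,11.5), (18,G2,11.5), (24,G3,13.5), (24,G4,13.5), (26,G4,15), (28,G3,16), (30,G4,17)
Step 2: Sum ranks within each group.
R_1 = 30.5 (n_1 = 5)
R_2 = 22.5 (n_2 = 3)
R_3 = 50 (n_3 = 5)
R_4 = 50 (n_4 = 4)
Step 3: H = 12/(N(N+1)) * sum(R_i^2/n_i) - 3(N+1)
     = 12/(17*18) * (30.5^2/5 + 22.5^2/3 + 50^2/5 + 50^2/4) - 3*18
     = 0.039216 * 1479.8 - 54
     = 4.031373.
Step 4: Ties present; correction factor C = 1 - 30/(17^3 - 17) = 0.993873. Corrected H = 4.031373 / 0.993873 = 4.056227.
Step 5: Under H0, H ~ chi^2(3); p-value = 0.255456.
Step 6: alpha = 0.05. fail to reject H0.

H = 4.0562, df = 3, p = 0.255456, fail to reject H0.


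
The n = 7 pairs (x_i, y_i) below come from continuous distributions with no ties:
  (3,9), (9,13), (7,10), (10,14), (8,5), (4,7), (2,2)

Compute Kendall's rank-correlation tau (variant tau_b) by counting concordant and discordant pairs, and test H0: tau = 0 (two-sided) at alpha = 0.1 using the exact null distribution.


Step 1: Enumerate the 21 unordered pairs (i,j) with i<j and classify each by sign(x_j-x_i) * sign(y_j-y_i).
  (1,2):dx=+6,dy=+4->C; (1,3):dx=+4,dy=+1->C; (1,4):dx=+7,dy=+5->C; (1,5):dx=+5,dy=-4->D
  (1,6):dx=+1,dy=-2->D; (1,7):dx=-1,dy=-7->C; (2,3):dx=-2,dy=-3->C; (2,4):dx=+1,dy=+1->C
  (2,5):dx=-1,dy=-8->C; (2,6):dx=-5,dy=-6->C; (2,7):dx=-7,dy=-11->C; (3,4):dx=+3,dy=+4->C
  (3,5):dx=+1,dy=-5->D; (3,6):dx=-3,dy=-3->C; (3,7):dx=-5,dy=-8->C; (4,5):dx=-2,dy=-9->C
  (4,6):dx=-6,dy=-7->C; (4,7):dx=-8,dy=-12->C; (5,6):dx=-4,dy=+2->D; (5,7):dx=-6,dy=-3->C
  (6,7):dx=-2,dy=-5->C
Step 2: C = 17, D = 4, total pairs = 21.
Step 3: tau = (C - D)/(n(n-1)/2) = (17 - 4)/21 = 0.619048.
Step 4: Exact two-sided p-value (enumerate n! = 5040 permutations of y under H0): p = 0.069048.
Step 5: alpha = 0.1. reject H0.

tau_b = 0.6190 (C=17, D=4), p = 0.069048, reject H0.


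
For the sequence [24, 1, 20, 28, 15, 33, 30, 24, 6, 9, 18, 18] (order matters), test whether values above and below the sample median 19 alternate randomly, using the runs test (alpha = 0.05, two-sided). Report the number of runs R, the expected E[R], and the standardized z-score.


Step 1: Compute median = 19; label A = above, B = below.
Labels in order: ABAABAAABBBB  (n_A = 6, n_B = 6)
Step 2: Count runs R = 6.
Step 3: Under H0 (random ordering), E[R] = 2*n_A*n_B/(n_A+n_B) + 1 = 2*6*6/12 + 1 = 7.0000.
        Var[R] = 2*n_A*n_B*(2*n_A*n_B - n_A - n_B) / ((n_A+n_B)^2 * (n_A+n_B-1)) = 4320/1584 = 2.7273.
        SD[R] = 1.6514.
Step 4: Continuity-corrected z = (R + 0.5 - E[R]) / SD[R] = (6 + 0.5 - 7.0000) / 1.6514 = -0.3028.
Step 5: Two-sided p-value via normal approximation = 2*(1 - Phi(|z|)) = 0.762069.
Step 6: alpha = 0.05. fail to reject H0.

R = 6, z = -0.3028, p = 0.762069, fail to reject H0.


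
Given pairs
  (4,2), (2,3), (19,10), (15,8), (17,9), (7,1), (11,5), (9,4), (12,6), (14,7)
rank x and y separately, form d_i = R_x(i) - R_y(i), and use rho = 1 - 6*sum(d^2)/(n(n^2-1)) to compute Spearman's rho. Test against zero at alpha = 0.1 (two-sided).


Step 1: Rank x and y separately (midranks; no ties here).
rank(x): 4->2, 2->1, 19->10, 15->8, 17->9, 7->3, 11->5, 9->4, 12->6, 14->7
rank(y): 2->2, 3->3, 10->10, 8->8, 9->9, 1->1, 5->5, 4->4, 6->6, 7->7
Step 2: d_i = R_x(i) - R_y(i); compute d_i^2.
  (2-2)^2=0, (1-3)^2=4, (10-10)^2=0, (8-8)^2=0, (9-9)^2=0, (3-1)^2=4, (5-5)^2=0, (4-4)^2=0, (6-6)^2=0, (7-7)^2=0
sum(d^2) = 8.
Step 3: rho = 1 - 6*8 / (10*(10^2 - 1)) = 1 - 48/990 = 0.951515.
Step 4: Under H0, t = rho * sqrt((n-2)/(1-rho^2)) = 8.7493 ~ t(8).
Step 5: Two-sided p-value from the t-distribution with 8 df = 0.000023.
Step 6: alpha = 0.1. reject H0.

rho = 0.9515, p = 0.000023, reject H0 at alpha = 0.1.


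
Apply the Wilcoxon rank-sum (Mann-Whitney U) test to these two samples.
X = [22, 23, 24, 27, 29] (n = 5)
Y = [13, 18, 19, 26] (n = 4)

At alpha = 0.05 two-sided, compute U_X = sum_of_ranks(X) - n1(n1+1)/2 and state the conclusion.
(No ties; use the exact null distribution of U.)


Step 1: Combine and sort all 9 observations; assign midranks.
sorted (value, group): (13,Y), (18,Y), (19,Y), (22,X), (23,X), (24,X), (26,Y), (27,X), (29,X)
ranks: 13->1, 18->2, 19->3, 22->4, 23->5, 24->6, 26->7, 27->8, 29->9
Step 2: Rank sum for X: R1 = 4 + 5 + 6 + 8 + 9 = 32.
Step 3: U_X = R1 - n1(n1+1)/2 = 32 - 5*6/2 = 32 - 15 = 17.
       U_Y = n1*n2 - U_X = 20 - 17 = 3.
Step 4: No ties, so the exact null distribution of U (based on enumerating the C(9,5) = 126 equally likely rank assignments) gives the two-sided p-value.
Step 5: p-value = 0.111111; compare to alpha = 0.05. fail to reject H0.

U_X = 17, p = 0.111111, fail to reject H0 at alpha = 0.05.


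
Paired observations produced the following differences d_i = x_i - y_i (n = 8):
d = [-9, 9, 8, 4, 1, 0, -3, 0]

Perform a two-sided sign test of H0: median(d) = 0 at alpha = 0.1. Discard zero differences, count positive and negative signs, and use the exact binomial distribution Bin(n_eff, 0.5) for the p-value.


Step 1: Discard zero differences. Original n = 8; n_eff = number of nonzero differences = 6.
Nonzero differences (with sign): -9, +9, +8, +4, +1, -3
Step 2: Count signs: positive = 4, negative = 2.
Step 3: Under H0: P(positive) = 0.5, so the number of positives S ~ Bin(6, 0.5).
Step 4: Two-sided exact p-value = sum of Bin(6,0.5) probabilities at or below the observed probability = 0.687500.
Step 5: alpha = 0.1. fail to reject H0.

n_eff = 6, pos = 4, neg = 2, p = 0.687500, fail to reject H0.


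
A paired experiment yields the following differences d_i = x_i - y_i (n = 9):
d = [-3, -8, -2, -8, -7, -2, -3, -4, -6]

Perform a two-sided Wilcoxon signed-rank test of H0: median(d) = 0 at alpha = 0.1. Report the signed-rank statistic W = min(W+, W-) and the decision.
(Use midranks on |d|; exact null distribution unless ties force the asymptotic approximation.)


Step 1: Drop any zero differences (none here) and take |d_i|.
|d| = [3, 8, 2, 8, 7, 2, 3, 4, 6]
Step 2: Midrank |d_i| (ties get averaged ranks).
ranks: |3|->3.5, |8|->8.5, |2|->1.5, |8|->8.5, |7|->7, |2|->1.5, |3|->3.5, |4|->5, |6|->6
Step 3: Attach original signs; sum ranks with positive sign and with negative sign.
W+ = 0 = 0
W- = 3.5 + 8.5 + 1.5 + 8.5 + 7 + 1.5 + 3.5 + 5 + 6 = 45
(Check: W+ + W- = 45 should equal n(n+1)/2 = 45.)
Step 4: Test statistic W = min(W+, W-) = 0.
Step 5: Ties in |d|, so use the tie-corrected normal approximation.
        E[W] = n(n+1)/4 = 9*10/4 = 22.5.
        Tie groups: |d|=2 (t=2), |d|=3 (t=2), |d|=8 (t=2); sum(t^3 - t) = 18.
        Var[W] = n(n+1)(2n+1)/24 - sum(t^3-t)/48 = 1710/24 - 18/48 = 70.875.
        z = (W - E[W]) / sqrt(Var[W]) = (0 - 22.5) / 8.4187 = -2.6726.
        Two-sided p = 2*Phi(z) = 0.007526.
Step 6: alpha = 0.1. reject H0.

W+ = 0, W- = 45, W = min = 0, p = 0.007526, reject H0.


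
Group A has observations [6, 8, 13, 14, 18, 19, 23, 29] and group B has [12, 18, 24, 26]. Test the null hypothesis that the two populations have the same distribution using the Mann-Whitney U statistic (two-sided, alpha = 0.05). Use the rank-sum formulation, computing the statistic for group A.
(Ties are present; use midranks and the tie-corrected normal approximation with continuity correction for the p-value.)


Step 1: Combine and sort all 12 observations; assign midranks.
sorted (value, group): (6,X), (8,X), (12,Y), (13,X), (14,X), (18,X), (18,Y), (19,X), (23,X), (24,Y), (26,Y), (29,X)
ranks: 6->1, 8->2, 12->3, 13->4, 14->5, 18->6.5, 18->6.5, 19->8, 23->9, 24->10, 26->11, 29->12
Step 2: Rank sum for X: R1 = 1 + 2 + 4 + 5 + 6.5 + 8 + 9 + 12 = 47.5.
Step 3: U_X = R1 - n1(n1+1)/2 = 47.5 - 8*9/2 = 47.5 - 36 = 11.5.
       U_Y = n1*n2 - U_X = 32 - 11.5 = 20.5.
Step 4: Ties are present, so use the tie-corrected normal approximation (with continuity correction) for the p-value.
Step 5: p-value = 0.496152; compare to alpha = 0.05. fail to reject H0.

U_X = 11.5, p = 0.496152, fail to reject H0 at alpha = 0.05.


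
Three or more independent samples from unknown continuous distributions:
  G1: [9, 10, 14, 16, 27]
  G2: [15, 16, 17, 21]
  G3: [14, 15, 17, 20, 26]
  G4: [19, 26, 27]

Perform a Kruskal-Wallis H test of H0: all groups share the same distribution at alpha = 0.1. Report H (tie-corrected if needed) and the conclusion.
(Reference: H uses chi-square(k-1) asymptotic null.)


Step 1: Combine all N = 17 observations and assign midranks.
sorted (value, group, rank): (9,G1,1), (10,G1,2), (14,G1,3.5), (14,G3,3.5), (15,G2,5.5), (15,G3,5.5), (16,G1,7.5), (16,G2,7.5), (17,G2,9.5), (17,G3,9.5), (19,G4,11), (20,G3,12), (21,G2,13), (26,G3,14.5), (26,G4,14.5), (27,G1,16.5), (27,G4,16.5)
Step 2: Sum ranks within each group.
R_1 = 30.5 (n_1 = 5)
R_2 = 35.5 (n_2 = 4)
R_3 = 45 (n_3 = 5)
R_4 = 42 (n_4 = 3)
Step 3: H = 12/(N(N+1)) * sum(R_i^2/n_i) - 3(N+1)
     = 12/(17*18) * (30.5^2/5 + 35.5^2/4 + 45^2/5 + 42^2/3) - 3*18
     = 0.039216 * 1494.11 - 54
     = 4.592647.
Step 4: Ties present; correction factor C = 1 - 36/(17^3 - 17) = 0.992647. Corrected H = 4.592647 / 0.992647 = 4.626667.
Step 5: Under H0, H ~ chi^2(3); p-value = 0.201266.
Step 6: alpha = 0.1. fail to reject H0.

H = 4.6267, df = 3, p = 0.201266, fail to reject H0.


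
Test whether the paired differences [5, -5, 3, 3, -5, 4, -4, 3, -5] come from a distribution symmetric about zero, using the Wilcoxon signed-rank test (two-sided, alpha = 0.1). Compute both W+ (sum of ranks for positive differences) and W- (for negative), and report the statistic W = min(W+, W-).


Step 1: Drop any zero differences (none here) and take |d_i|.
|d| = [5, 5, 3, 3, 5, 4, 4, 3, 5]
Step 2: Midrank |d_i| (ties get averaged ranks).
ranks: |5|->7.5, |5|->7.5, |3|->2, |3|->2, |5|->7.5, |4|->4.5, |4|->4.5, |3|->2, |5|->7.5
Step 3: Attach original signs; sum ranks with positive sign and with negative sign.
W+ = 7.5 + 2 + 2 + 4.5 + 2 = 18
W- = 7.5 + 7.5 + 4.5 + 7.5 = 27
(Check: W+ + W- = 45 should equal n(n+1)/2 = 45.)
Step 4: Test statistic W = min(W+, W-) = 18.
Step 5: Ties in |d|, so use the tie-corrected normal approximation.
        E[W] = n(n+1)/4 = 9*10/4 = 22.5.
        Tie groups: |d|=3 (t=3), |d|=4 (t=2), |d|=5 (t=4); sum(t^3 - t) = 90.
        Var[W] = n(n+1)(2n+1)/24 - sum(t^3-t)/48 = 1710/24 - 90/48 = 69.375.
        z = (W - E[W]) / sqrt(Var[W]) = (18 - 22.5) / 8.3292 = -0.5403.
        Two-sided p = 2*Phi(z) = 0.589011.
Step 6: alpha = 0.1. fail to reject H0.

W+ = 18, W- = 27, W = min = 18, p = 0.589011, fail to reject H0.


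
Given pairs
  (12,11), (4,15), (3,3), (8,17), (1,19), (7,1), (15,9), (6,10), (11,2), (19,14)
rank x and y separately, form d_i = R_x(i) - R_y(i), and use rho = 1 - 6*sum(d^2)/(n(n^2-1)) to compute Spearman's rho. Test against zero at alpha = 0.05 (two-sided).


Step 1: Rank x and y separately (midranks; no ties here).
rank(x): 12->8, 4->3, 3->2, 8->6, 1->1, 7->5, 15->9, 6->4, 11->7, 19->10
rank(y): 11->6, 15->8, 3->3, 17->9, 19->10, 1->1, 9->4, 10->5, 2->2, 14->7
Step 2: d_i = R_x(i) - R_y(i); compute d_i^2.
  (8-6)^2=4, (3-8)^2=25, (2-3)^2=1, (6-9)^2=9, (1-10)^2=81, (5-1)^2=16, (9-4)^2=25, (4-5)^2=1, (7-2)^2=25, (10-7)^2=9
sum(d^2) = 196.
Step 3: rho = 1 - 6*196 / (10*(10^2 - 1)) = 1 - 1176/990 = -0.187879.
Step 4: Under H0, t = rho * sqrt((n-2)/(1-rho^2)) = -0.5410 ~ t(8).
Step 5: Two-sided p-value from the t-distribution with 8 df = 0.603218.
Step 6: alpha = 0.05. fail to reject H0.

rho = -0.1879, p = 0.603218, fail to reject H0 at alpha = 0.05.


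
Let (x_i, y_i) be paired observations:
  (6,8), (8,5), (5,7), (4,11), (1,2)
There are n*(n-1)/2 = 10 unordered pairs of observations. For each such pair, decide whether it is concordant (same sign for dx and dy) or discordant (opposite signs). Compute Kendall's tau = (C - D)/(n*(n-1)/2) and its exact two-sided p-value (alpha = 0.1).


Step 1: Enumerate the 10 unordered pairs (i,j) with i<j and classify each by sign(x_j-x_i) * sign(y_j-y_i).
  (1,2):dx=+2,dy=-3->D; (1,3):dx=-1,dy=-1->C; (1,4):dx=-2,dy=+3->D; (1,5):dx=-5,dy=-6->C
  (2,3):dx=-3,dy=+2->D; (2,4):dx=-4,dy=+6->D; (2,5):dx=-7,dy=-3->C; (3,4):dx=-1,dy=+4->D
  (3,5):dx=-4,dy=-5->C; (4,5):dx=-3,dy=-9->C
Step 2: C = 5, D = 5, total pairs = 10.
Step 3: tau = (C - D)/(n(n-1)/2) = (5 - 5)/10 = 0.000000.
Step 4: Exact two-sided p-value (enumerate n! = 120 permutations of y under H0): p = 1.000000.
Step 5: alpha = 0.1. fail to reject H0.

tau_b = 0.0000 (C=5, D=5), p = 1.000000, fail to reject H0.


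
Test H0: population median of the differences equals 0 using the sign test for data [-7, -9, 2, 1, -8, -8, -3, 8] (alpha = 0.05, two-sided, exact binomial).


Step 1: Discard zero differences. Original n = 8; n_eff = number of nonzero differences = 8.
Nonzero differences (with sign): -7, -9, +2, +1, -8, -8, -3, +8
Step 2: Count signs: positive = 3, negative = 5.
Step 3: Under H0: P(positive) = 0.5, so the number of positives S ~ Bin(8, 0.5).
Step 4: Two-sided exact p-value = sum of Bin(8,0.5) probabilities at or below the observed probability = 0.726562.
Step 5: alpha = 0.05. fail to reject H0.

n_eff = 8, pos = 3, neg = 5, p = 0.726562, fail to reject H0.


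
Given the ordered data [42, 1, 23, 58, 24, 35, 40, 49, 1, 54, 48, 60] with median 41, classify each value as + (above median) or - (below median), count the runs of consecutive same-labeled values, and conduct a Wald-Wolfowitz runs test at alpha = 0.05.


Step 1: Compute median = 41; label A = above, B = below.
Labels in order: ABBABBBABAAA  (n_A = 6, n_B = 6)
Step 2: Count runs R = 7.
Step 3: Under H0 (random ordering), E[R] = 2*n_A*n_B/(n_A+n_B) + 1 = 2*6*6/12 + 1 = 7.0000.
        Var[R] = 2*n_A*n_B*(2*n_A*n_B - n_A - n_B) / ((n_A+n_B)^2 * (n_A+n_B-1)) = 4320/1584 = 2.7273.
        SD[R] = 1.6514.
Step 4: R = E[R], so z = 0 with no continuity correction.
Step 5: Two-sided p-value via normal approximation = 2*(1 - Phi(|z|)) = 1.000000.
Step 6: alpha = 0.05. fail to reject H0.

R = 7, z = 0.0000, p = 1.000000, fail to reject H0.


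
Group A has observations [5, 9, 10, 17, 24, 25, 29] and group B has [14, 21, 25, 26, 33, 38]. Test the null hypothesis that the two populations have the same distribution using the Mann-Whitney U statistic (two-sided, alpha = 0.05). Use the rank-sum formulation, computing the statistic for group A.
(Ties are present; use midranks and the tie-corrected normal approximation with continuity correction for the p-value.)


Step 1: Combine and sort all 13 observations; assign midranks.
sorted (value, group): (5,X), (9,X), (10,X), (14,Y), (17,X), (21,Y), (24,X), (25,X), (25,Y), (26,Y), (29,X), (33,Y), (38,Y)
ranks: 5->1, 9->2, 10->3, 14->4, 17->5, 21->6, 24->7, 25->8.5, 25->8.5, 26->10, 29->11, 33->12, 38->13
Step 2: Rank sum for X: R1 = 1 + 2 + 3 + 5 + 7 + 8.5 + 11 = 37.5.
Step 3: U_X = R1 - n1(n1+1)/2 = 37.5 - 7*8/2 = 37.5 - 28 = 9.5.
       U_Y = n1*n2 - U_X = 42 - 9.5 = 32.5.
Step 4: Ties are present, so use the tie-corrected normal approximation (with continuity correction) for the p-value.
Step 5: p-value = 0.115582; compare to alpha = 0.05. fail to reject H0.

U_X = 9.5, p = 0.115582, fail to reject H0 at alpha = 0.05.


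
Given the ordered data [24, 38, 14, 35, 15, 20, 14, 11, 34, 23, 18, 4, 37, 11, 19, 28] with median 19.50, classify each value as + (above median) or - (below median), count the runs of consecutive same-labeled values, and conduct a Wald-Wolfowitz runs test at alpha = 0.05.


Step 1: Compute median = 19.50; label A = above, B = below.
Labels in order: AABABABBAABBABBA  (n_A = 8, n_B = 8)
Step 2: Count runs R = 11.
Step 3: Under H0 (random ordering), E[R] = 2*n_A*n_B/(n_A+n_B) + 1 = 2*8*8/16 + 1 = 9.0000.
        Var[R] = 2*n_A*n_B*(2*n_A*n_B - n_A - n_B) / ((n_A+n_B)^2 * (n_A+n_B-1)) = 14336/3840 = 3.7333.
        SD[R] = 1.9322.
Step 4: Continuity-corrected z = (R - 0.5 - E[R]) / SD[R] = (11 - 0.5 - 9.0000) / 1.9322 = 0.7763.
Step 5: Two-sided p-value via normal approximation = 2*(1 - Phi(|z|)) = 0.437558.
Step 6: alpha = 0.05. fail to reject H0.

R = 11, z = 0.7763, p = 0.437558, fail to reject H0.


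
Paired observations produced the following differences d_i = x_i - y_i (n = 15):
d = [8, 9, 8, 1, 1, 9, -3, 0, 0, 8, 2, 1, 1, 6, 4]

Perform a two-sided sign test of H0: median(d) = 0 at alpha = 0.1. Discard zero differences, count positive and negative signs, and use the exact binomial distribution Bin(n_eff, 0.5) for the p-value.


Step 1: Discard zero differences. Original n = 15; n_eff = number of nonzero differences = 13.
Nonzero differences (with sign): +8, +9, +8, +1, +1, +9, -3, +8, +2, +1, +1, +6, +4
Step 2: Count signs: positive = 12, negative = 1.
Step 3: Under H0: P(positive) = 0.5, so the number of positives S ~ Bin(13, 0.5).
Step 4: Two-sided exact p-value = sum of Bin(13,0.5) probabilities at or below the observed probability = 0.003418.
Step 5: alpha = 0.1. reject H0.

n_eff = 13, pos = 12, neg = 1, p = 0.003418, reject H0.


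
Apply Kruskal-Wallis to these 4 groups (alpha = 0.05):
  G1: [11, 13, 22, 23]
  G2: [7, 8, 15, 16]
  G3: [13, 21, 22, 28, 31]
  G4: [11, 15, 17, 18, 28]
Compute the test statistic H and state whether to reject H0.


Step 1: Combine all N = 18 observations and assign midranks.
sorted (value, group, rank): (7,G2,1), (8,G2,2), (11,G1,3.5), (11,G4,3.5), (13,G1,5.5), (13,G3,5.5), (15,G2,7.5), (15,G4,7.5), (16,G2,9), (17,G4,10), (18,G4,11), (21,G3,12), (22,G1,13.5), (22,G3,13.5), (23,G1,15), (28,G3,16.5), (28,G4,16.5), (31,G3,18)
Step 2: Sum ranks within each group.
R_1 = 37.5 (n_1 = 4)
R_2 = 19.5 (n_2 = 4)
R_3 = 65.5 (n_3 = 5)
R_4 = 48.5 (n_4 = 5)
Step 3: H = 12/(N(N+1)) * sum(R_i^2/n_i) - 3(N+1)
     = 12/(18*19) * (37.5^2/4 + 19.5^2/4 + 65.5^2/5 + 48.5^2/5) - 3*19
     = 0.035088 * 1775.12 - 57
     = 5.285088.
Step 4: Ties present; correction factor C = 1 - 30/(18^3 - 18) = 0.994840. Corrected H = 5.285088 / 0.994840 = 5.312500.
Step 5: Under H0, H ~ chi^2(3); p-value = 0.150293.
Step 6: alpha = 0.05. fail to reject H0.

H = 5.3125, df = 3, p = 0.150293, fail to reject H0.


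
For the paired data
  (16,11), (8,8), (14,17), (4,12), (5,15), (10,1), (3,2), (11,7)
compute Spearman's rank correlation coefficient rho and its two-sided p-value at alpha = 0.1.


Step 1: Rank x and y separately (midranks; no ties here).
rank(x): 16->8, 8->4, 14->7, 4->2, 5->3, 10->5, 3->1, 11->6
rank(y): 11->5, 8->4, 17->8, 12->6, 15->7, 1->1, 2->2, 7->3
Step 2: d_i = R_x(i) - R_y(i); compute d_i^2.
  (8-5)^2=9, (4-4)^2=0, (7-8)^2=1, (2-6)^2=16, (3-7)^2=16, (5-1)^2=16, (1-2)^2=1, (6-3)^2=9
sum(d^2) = 68.
Step 3: rho = 1 - 6*68 / (8*(8^2 - 1)) = 1 - 408/504 = 0.190476.
Step 4: Under H0, t = rho * sqrt((n-2)/(1-rho^2)) = 0.4753 ~ t(6).
Step 5: Two-sided p-value from the t-distribution with 6 df = 0.651401.
Step 6: alpha = 0.1. fail to reject H0.

rho = 0.1905, p = 0.651401, fail to reject H0 at alpha = 0.1.


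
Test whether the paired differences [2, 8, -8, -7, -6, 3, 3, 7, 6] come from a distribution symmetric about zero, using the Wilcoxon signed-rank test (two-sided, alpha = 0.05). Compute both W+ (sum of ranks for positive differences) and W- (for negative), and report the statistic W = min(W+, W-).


Step 1: Drop any zero differences (none here) and take |d_i|.
|d| = [2, 8, 8, 7, 6, 3, 3, 7, 6]
Step 2: Midrank |d_i| (ties get averaged ranks).
ranks: |2|->1, |8|->8.5, |8|->8.5, |7|->6.5, |6|->4.5, |3|->2.5, |3|->2.5, |7|->6.5, |6|->4.5
Step 3: Attach original signs; sum ranks with positive sign and with negative sign.
W+ = 1 + 8.5 + 2.5 + 2.5 + 6.5 + 4.5 = 25.5
W- = 8.5 + 6.5 + 4.5 = 19.5
(Check: W+ + W- = 45 should equal n(n+1)/2 = 45.)
Step 4: Test statistic W = min(W+, W-) = 19.5.
Step 5: Ties in |d|, so use the tie-corrected normal approximation.
        E[W] = n(n+1)/4 = 9*10/4 = 22.5.
        Tie groups: |d|=3 (t=2), |d|=6 (t=2), |d|=7 (t=2), |d|=8 (t=2); sum(t^3 - t) = 24.
        Var[W] = n(n+1)(2n+1)/24 - sum(t^3-t)/48 = 1710/24 - 24/48 = 70.75.
        z = (W - E[W]) / sqrt(Var[W]) = (19.5 - 22.5) / 8.4113 = -0.3567.
        Two-sided p = 2*Phi(z) = 0.721344.
Step 6: alpha = 0.05. fail to reject H0.

W+ = 25.5, W- = 19.5, W = min = 19.5, p = 0.721344, fail to reject H0.


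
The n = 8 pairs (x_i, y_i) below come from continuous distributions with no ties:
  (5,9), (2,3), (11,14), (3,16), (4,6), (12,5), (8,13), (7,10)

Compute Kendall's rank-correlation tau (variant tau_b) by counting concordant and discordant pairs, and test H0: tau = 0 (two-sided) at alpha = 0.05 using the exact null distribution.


Step 1: Enumerate the 28 unordered pairs (i,j) with i<j and classify each by sign(x_j-x_i) * sign(y_j-y_i).
  (1,2):dx=-3,dy=-6->C; (1,3):dx=+6,dy=+5->C; (1,4):dx=-2,dy=+7->D; (1,5):dx=-1,dy=-3->C
  (1,6):dx=+7,dy=-4->D; (1,7):dx=+3,dy=+4->C; (1,8):dx=+2,dy=+1->C; (2,3):dx=+9,dy=+11->C
  (2,4):dx=+1,dy=+13->C; (2,5):dx=+2,dy=+3->C; (2,6):dx=+10,dy=+2->C; (2,7):dx=+6,dy=+10->C
  (2,8):dx=+5,dy=+7->C; (3,4):dx=-8,dy=+2->D; (3,5):dx=-7,dy=-8->C; (3,6):dx=+1,dy=-9->D
  (3,7):dx=-3,dy=-1->C; (3,8):dx=-4,dy=-4->C; (4,5):dx=+1,dy=-10->D; (4,6):dx=+9,dy=-11->D
  (4,7):dx=+5,dy=-3->D; (4,8):dx=+4,dy=-6->D; (5,6):dx=+8,dy=-1->D; (5,7):dx=+4,dy=+7->C
  (5,8):dx=+3,dy=+4->C; (6,7):dx=-4,dy=+8->D; (6,8):dx=-5,dy=+5->D; (7,8):dx=-1,dy=-3->C
Step 2: C = 17, D = 11, total pairs = 28.
Step 3: tau = (C - D)/(n(n-1)/2) = (17 - 11)/28 = 0.214286.
Step 4: Exact two-sided p-value (enumerate n! = 40320 permutations of y under H0): p = 0.548413.
Step 5: alpha = 0.05. fail to reject H0.

tau_b = 0.2143 (C=17, D=11), p = 0.548413, fail to reject H0.


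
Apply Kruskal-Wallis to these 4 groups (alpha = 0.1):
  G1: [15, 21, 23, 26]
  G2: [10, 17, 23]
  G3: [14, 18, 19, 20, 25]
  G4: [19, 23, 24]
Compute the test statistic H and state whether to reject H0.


Step 1: Combine all N = 15 observations and assign midranks.
sorted (value, group, rank): (10,G2,1), (14,G3,2), (15,G1,3), (17,G2,4), (18,G3,5), (19,G3,6.5), (19,G4,6.5), (20,G3,8), (21,G1,9), (23,G1,11), (23,G2,11), (23,G4,11), (24,G4,13), (25,G3,14), (26,G1,15)
Step 2: Sum ranks within each group.
R_1 = 38 (n_1 = 4)
R_2 = 16 (n_2 = 3)
R_3 = 35.5 (n_3 = 5)
R_4 = 30.5 (n_4 = 3)
Step 3: H = 12/(N(N+1)) * sum(R_i^2/n_i) - 3(N+1)
     = 12/(15*16) * (38^2/4 + 16^2/3 + 35.5^2/5 + 30.5^2/3) - 3*16
     = 0.050000 * 1008.47 - 48
     = 2.423333.
Step 4: Ties present; correction factor C = 1 - 30/(15^3 - 15) = 0.991071. Corrected H = 2.423333 / 0.991071 = 2.445165.
Step 5: Under H0, H ~ chi^2(3); p-value = 0.485283.
Step 6: alpha = 0.1. fail to reject H0.

H = 2.4452, df = 3, p = 0.485283, fail to reject H0.


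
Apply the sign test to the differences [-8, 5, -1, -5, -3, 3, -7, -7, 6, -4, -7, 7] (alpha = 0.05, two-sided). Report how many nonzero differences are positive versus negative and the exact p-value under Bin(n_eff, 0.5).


Step 1: Discard zero differences. Original n = 12; n_eff = number of nonzero differences = 12.
Nonzero differences (with sign): -8, +5, -1, -5, -3, +3, -7, -7, +6, -4, -7, +7
Step 2: Count signs: positive = 4, negative = 8.
Step 3: Under H0: P(positive) = 0.5, so the number of positives S ~ Bin(12, 0.5).
Step 4: Two-sided exact p-value = sum of Bin(12,0.5) probabilities at or below the observed probability = 0.387695.
Step 5: alpha = 0.05. fail to reject H0.

n_eff = 12, pos = 4, neg = 8, p = 0.387695, fail to reject H0.


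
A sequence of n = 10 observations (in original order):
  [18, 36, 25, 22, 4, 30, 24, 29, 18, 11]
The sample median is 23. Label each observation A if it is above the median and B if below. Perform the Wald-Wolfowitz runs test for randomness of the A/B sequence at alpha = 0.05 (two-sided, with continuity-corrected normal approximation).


Step 1: Compute median = 23; label A = above, B = below.
Labels in order: BAABBAAABB  (n_A = 5, n_B = 5)
Step 2: Count runs R = 5.
Step 3: Under H0 (random ordering), E[R] = 2*n_A*n_B/(n_A+n_B) + 1 = 2*5*5/10 + 1 = 6.0000.
        Var[R] = 2*n_A*n_B*(2*n_A*n_B - n_A - n_B) / ((n_A+n_B)^2 * (n_A+n_B-1)) = 2000/900 = 2.2222.
        SD[R] = 1.4907.
Step 4: Continuity-corrected z = (R + 0.5 - E[R]) / SD[R] = (5 + 0.5 - 6.0000) / 1.4907 = -0.3354.
Step 5: Two-sided p-value via normal approximation = 2*(1 - Phi(|z|)) = 0.737316.
Step 6: alpha = 0.05. fail to reject H0.

R = 5, z = -0.3354, p = 0.737316, fail to reject H0.


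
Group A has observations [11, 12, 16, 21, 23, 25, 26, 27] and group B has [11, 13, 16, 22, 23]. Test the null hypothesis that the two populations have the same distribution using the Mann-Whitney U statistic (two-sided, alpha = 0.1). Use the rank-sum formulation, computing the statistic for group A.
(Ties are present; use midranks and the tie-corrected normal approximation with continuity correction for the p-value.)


Step 1: Combine and sort all 13 observations; assign midranks.
sorted (value, group): (11,X), (11,Y), (12,X), (13,Y), (16,X), (16,Y), (21,X), (22,Y), (23,X), (23,Y), (25,X), (26,X), (27,X)
ranks: 11->1.5, 11->1.5, 12->3, 13->4, 16->5.5, 16->5.5, 21->7, 22->8, 23->9.5, 23->9.5, 25->11, 26->12, 27->13
Step 2: Rank sum for X: R1 = 1.5 + 3 + 5.5 + 7 + 9.5 + 11 + 12 + 13 = 62.5.
Step 3: U_X = R1 - n1(n1+1)/2 = 62.5 - 8*9/2 = 62.5 - 36 = 26.5.
       U_Y = n1*n2 - U_X = 40 - 26.5 = 13.5.
Step 4: Ties are present, so use the tie-corrected normal approximation (with continuity correction) for the p-value.
Step 5: p-value = 0.377803; compare to alpha = 0.1. fail to reject H0.

U_X = 26.5, p = 0.377803, fail to reject H0 at alpha = 0.1.


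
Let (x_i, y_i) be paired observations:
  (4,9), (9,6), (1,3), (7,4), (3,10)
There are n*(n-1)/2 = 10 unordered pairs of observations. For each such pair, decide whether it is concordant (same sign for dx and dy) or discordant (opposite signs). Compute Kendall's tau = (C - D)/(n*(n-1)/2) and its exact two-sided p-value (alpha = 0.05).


Step 1: Enumerate the 10 unordered pairs (i,j) with i<j and classify each by sign(x_j-x_i) * sign(y_j-y_i).
  (1,2):dx=+5,dy=-3->D; (1,3):dx=-3,dy=-6->C; (1,4):dx=+3,dy=-5->D; (1,5):dx=-1,dy=+1->D
  (2,3):dx=-8,dy=-3->C; (2,4):dx=-2,dy=-2->C; (2,5):dx=-6,dy=+4->D; (3,4):dx=+6,dy=+1->C
  (3,5):dx=+2,dy=+7->C; (4,5):dx=-4,dy=+6->D
Step 2: C = 5, D = 5, total pairs = 10.
Step 3: tau = (C - D)/(n(n-1)/2) = (5 - 5)/10 = 0.000000.
Step 4: Exact two-sided p-value (enumerate n! = 120 permutations of y under H0): p = 1.000000.
Step 5: alpha = 0.05. fail to reject H0.

tau_b = 0.0000 (C=5, D=5), p = 1.000000, fail to reject H0.


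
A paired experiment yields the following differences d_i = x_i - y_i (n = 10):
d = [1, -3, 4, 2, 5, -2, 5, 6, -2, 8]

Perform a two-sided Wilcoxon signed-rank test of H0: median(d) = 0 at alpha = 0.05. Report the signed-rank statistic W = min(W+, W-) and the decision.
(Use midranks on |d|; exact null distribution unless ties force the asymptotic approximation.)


Step 1: Drop any zero differences (none here) and take |d_i|.
|d| = [1, 3, 4, 2, 5, 2, 5, 6, 2, 8]
Step 2: Midrank |d_i| (ties get averaged ranks).
ranks: |1|->1, |3|->5, |4|->6, |2|->3, |5|->7.5, |2|->3, |5|->7.5, |6|->9, |2|->3, |8|->10
Step 3: Attach original signs; sum ranks with positive sign and with negative sign.
W+ = 1 + 6 + 3 + 7.5 + 7.5 + 9 + 10 = 44
W- = 5 + 3 + 3 = 11
(Check: W+ + W- = 55 should equal n(n+1)/2 = 55.)
Step 4: Test statistic W = min(W+, W-) = 11.
Step 5: Ties in |d|, so use the tie-corrected normal approximation.
        E[W] = n(n+1)/4 = 10*11/4 = 27.5.
        Tie groups: |d|=2 (t=3), |d|=5 (t=2); sum(t^3 - t) = 30.
        Var[W] = n(n+1)(2n+1)/24 - sum(t^3-t)/48 = 2310/24 - 30/48 = 95.625.
        z = (W - E[W]) / sqrt(Var[W]) = (11 - 27.5) / 9.7788 = -1.6873.
        Two-sided p = 2*Phi(z) = 0.091541.
Step 6: alpha = 0.05. fail to reject H0.

W+ = 44, W- = 11, W = min = 11, p = 0.091541, fail to reject H0.


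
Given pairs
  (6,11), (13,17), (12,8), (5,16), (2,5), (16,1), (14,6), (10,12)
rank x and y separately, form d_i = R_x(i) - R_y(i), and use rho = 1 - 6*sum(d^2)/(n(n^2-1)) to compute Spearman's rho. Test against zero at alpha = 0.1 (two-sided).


Step 1: Rank x and y separately (midranks; no ties here).
rank(x): 6->3, 13->6, 12->5, 5->2, 2->1, 16->8, 14->7, 10->4
rank(y): 11->5, 17->8, 8->4, 16->7, 5->2, 1->1, 6->3, 12->6
Step 2: d_i = R_x(i) - R_y(i); compute d_i^2.
  (3-5)^2=4, (6-8)^2=4, (5-4)^2=1, (2-7)^2=25, (1-2)^2=1, (8-1)^2=49, (7-3)^2=16, (4-6)^2=4
sum(d^2) = 104.
Step 3: rho = 1 - 6*104 / (8*(8^2 - 1)) = 1 - 624/504 = -0.238095.
Step 4: Under H0, t = rho * sqrt((n-2)/(1-rho^2)) = -0.6005 ~ t(6).
Step 5: Two-sided p-value from the t-distribution with 6 df = 0.570156.
Step 6: alpha = 0.1. fail to reject H0.

rho = -0.2381, p = 0.570156, fail to reject H0 at alpha = 0.1.


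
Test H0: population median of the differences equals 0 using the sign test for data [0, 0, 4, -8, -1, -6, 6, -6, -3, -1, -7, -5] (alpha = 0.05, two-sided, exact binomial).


Step 1: Discard zero differences. Original n = 12; n_eff = number of nonzero differences = 10.
Nonzero differences (with sign): +4, -8, -1, -6, +6, -6, -3, -1, -7, -5
Step 2: Count signs: positive = 2, negative = 8.
Step 3: Under H0: P(positive) = 0.5, so the number of positives S ~ Bin(10, 0.5).
Step 4: Two-sided exact p-value = sum of Bin(10,0.5) probabilities at or below the observed probability = 0.109375.
Step 5: alpha = 0.05. fail to reject H0.

n_eff = 10, pos = 2, neg = 8, p = 0.109375, fail to reject H0.


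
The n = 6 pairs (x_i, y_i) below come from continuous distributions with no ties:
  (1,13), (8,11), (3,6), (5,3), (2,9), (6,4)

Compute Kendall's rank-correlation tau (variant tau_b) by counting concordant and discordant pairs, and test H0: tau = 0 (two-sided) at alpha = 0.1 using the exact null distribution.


Step 1: Enumerate the 15 unordered pairs (i,j) with i<j and classify each by sign(x_j-x_i) * sign(y_j-y_i).
  (1,2):dx=+7,dy=-2->D; (1,3):dx=+2,dy=-7->D; (1,4):dx=+4,dy=-10->D; (1,5):dx=+1,dy=-4->D
  (1,6):dx=+5,dy=-9->D; (2,3):dx=-5,dy=-5->C; (2,4):dx=-3,dy=-8->C; (2,5):dx=-6,dy=-2->C
  (2,6):dx=-2,dy=-7->C; (3,4):dx=+2,dy=-3->D; (3,5):dx=-1,dy=+3->D; (3,6):dx=+3,dy=-2->D
  (4,5):dx=-3,dy=+6->D; (4,6):dx=+1,dy=+1->C; (5,6):dx=+4,dy=-5->D
Step 2: C = 5, D = 10, total pairs = 15.
Step 3: tau = (C - D)/(n(n-1)/2) = (5 - 10)/15 = -0.333333.
Step 4: Exact two-sided p-value (enumerate n! = 720 permutations of y under H0): p = 0.469444.
Step 5: alpha = 0.1. fail to reject H0.

tau_b = -0.3333 (C=5, D=10), p = 0.469444, fail to reject H0.


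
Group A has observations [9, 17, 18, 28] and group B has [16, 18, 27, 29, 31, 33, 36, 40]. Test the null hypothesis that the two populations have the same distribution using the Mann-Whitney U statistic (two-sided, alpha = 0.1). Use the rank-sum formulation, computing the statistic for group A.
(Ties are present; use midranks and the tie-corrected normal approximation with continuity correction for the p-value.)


Step 1: Combine and sort all 12 observations; assign midranks.
sorted (value, group): (9,X), (16,Y), (17,X), (18,X), (18,Y), (27,Y), (28,X), (29,Y), (31,Y), (33,Y), (36,Y), (40,Y)
ranks: 9->1, 16->2, 17->3, 18->4.5, 18->4.5, 27->6, 28->7, 29->8, 31->9, 33->10, 36->11, 40->12
Step 2: Rank sum for X: R1 = 1 + 3 + 4.5 + 7 = 15.5.
Step 3: U_X = R1 - n1(n1+1)/2 = 15.5 - 4*5/2 = 15.5 - 10 = 5.5.
       U_Y = n1*n2 - U_X = 32 - 5.5 = 26.5.
Step 4: Ties are present, so use the tie-corrected normal approximation (with continuity correction) for the p-value.
Step 5: p-value = 0.088869; compare to alpha = 0.1. reject H0.

U_X = 5.5, p = 0.088869, reject H0 at alpha = 0.1.


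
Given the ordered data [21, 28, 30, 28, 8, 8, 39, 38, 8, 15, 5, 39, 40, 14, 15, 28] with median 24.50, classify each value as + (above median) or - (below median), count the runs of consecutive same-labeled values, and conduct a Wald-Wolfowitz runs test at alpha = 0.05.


Step 1: Compute median = 24.50; label A = above, B = below.
Labels in order: BAAABBAABBBAABBA  (n_A = 8, n_B = 8)
Step 2: Count runs R = 8.
Step 3: Under H0 (random ordering), E[R] = 2*n_A*n_B/(n_A+n_B) + 1 = 2*8*8/16 + 1 = 9.0000.
        Var[R] = 2*n_A*n_B*(2*n_A*n_B - n_A - n_B) / ((n_A+n_B)^2 * (n_A+n_B-1)) = 14336/3840 = 3.7333.
        SD[R] = 1.9322.
Step 4: Continuity-corrected z = (R + 0.5 - E[R]) / SD[R] = (8 + 0.5 - 9.0000) / 1.9322 = -0.2588.
Step 5: Two-sided p-value via normal approximation = 2*(1 - Phi(|z|)) = 0.795809.
Step 6: alpha = 0.05. fail to reject H0.

R = 8, z = -0.2588, p = 0.795809, fail to reject H0.


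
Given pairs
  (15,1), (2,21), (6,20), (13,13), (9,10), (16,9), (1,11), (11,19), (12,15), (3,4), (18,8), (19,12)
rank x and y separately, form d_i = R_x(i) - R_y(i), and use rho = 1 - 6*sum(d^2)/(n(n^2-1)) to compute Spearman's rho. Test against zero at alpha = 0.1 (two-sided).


Step 1: Rank x and y separately (midranks; no ties here).
rank(x): 15->9, 2->2, 6->4, 13->8, 9->5, 16->10, 1->1, 11->6, 12->7, 3->3, 18->11, 19->12
rank(y): 1->1, 21->12, 20->11, 13->8, 10->5, 9->4, 11->6, 19->10, 15->9, 4->2, 8->3, 12->7
Step 2: d_i = R_x(i) - R_y(i); compute d_i^2.
  (9-1)^2=64, (2-12)^2=100, (4-11)^2=49, (8-8)^2=0, (5-5)^2=0, (10-4)^2=36, (1-6)^2=25, (6-10)^2=16, (7-9)^2=4, (3-2)^2=1, (11-3)^2=64, (12-7)^2=25
sum(d^2) = 384.
Step 3: rho = 1 - 6*384 / (12*(12^2 - 1)) = 1 - 2304/1716 = -0.342657.
Step 4: Under H0, t = rho * sqrt((n-2)/(1-rho^2)) = -1.1534 ~ t(10).
Step 5: Two-sided p-value from the t-distribution with 10 df = 0.275567.
Step 6: alpha = 0.1. fail to reject H0.

rho = -0.3427, p = 0.275567, fail to reject H0 at alpha = 0.1.
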